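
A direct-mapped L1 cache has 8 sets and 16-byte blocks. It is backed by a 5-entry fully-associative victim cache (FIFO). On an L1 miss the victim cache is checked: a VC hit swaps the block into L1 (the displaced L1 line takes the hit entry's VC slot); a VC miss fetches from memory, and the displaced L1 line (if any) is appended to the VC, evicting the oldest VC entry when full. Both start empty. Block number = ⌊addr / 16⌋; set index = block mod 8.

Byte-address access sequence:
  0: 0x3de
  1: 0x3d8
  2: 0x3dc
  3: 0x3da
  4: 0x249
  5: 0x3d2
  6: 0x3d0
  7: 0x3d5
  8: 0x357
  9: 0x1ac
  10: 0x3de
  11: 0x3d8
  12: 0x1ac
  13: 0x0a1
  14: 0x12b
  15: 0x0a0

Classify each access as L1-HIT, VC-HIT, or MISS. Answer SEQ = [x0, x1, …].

SEQ = [MISS, L1-HIT, L1-HIT, L1-HIT, MISS, L1-HIT, L1-HIT, L1-HIT, MISS, MISS, VC-HIT, L1-HIT, L1-HIT, MISS, MISS, VC-HIT]

0: 0x3de (blk 61, set 5) → MISS  vc=[]
1: 0x3d8 (blk 61, set 5) → L1-HIT  vc=[]
2: 0x3dc (blk 61, set 5) → L1-HIT  vc=[]
3: 0x3da (blk 61, set 5) → L1-HIT  vc=[]
4: 0x249 (blk 36, set 4) → MISS  vc=[]
5: 0x3d2 (blk 61, set 5) → L1-HIT  vc=[]
6: 0x3d0 (blk 61, set 5) → L1-HIT  vc=[]
7: 0x3d5 (blk 61, set 5) → L1-HIT  vc=[]
8: 0x357 (blk 53, set 5) → MISS  vc=[61]
9: 0x1ac (blk 26, set 2) → MISS  vc=[61]
10: 0x3de (blk 61, set 5) → VC-HIT  vc=[53]
11: 0x3d8 (blk 61, set 5) → L1-HIT  vc=[53]
12: 0x1ac (blk 26, set 2) → L1-HIT  vc=[53]
13: 0xa1 (blk 10, set 2) → MISS  vc=[53, 26]
14: 0x12b (blk 18, set 2) → MISS  vc=[53, 26, 10]
15: 0xa0 (blk 10, set 2) → VC-HIT  vc=[53, 26, 18]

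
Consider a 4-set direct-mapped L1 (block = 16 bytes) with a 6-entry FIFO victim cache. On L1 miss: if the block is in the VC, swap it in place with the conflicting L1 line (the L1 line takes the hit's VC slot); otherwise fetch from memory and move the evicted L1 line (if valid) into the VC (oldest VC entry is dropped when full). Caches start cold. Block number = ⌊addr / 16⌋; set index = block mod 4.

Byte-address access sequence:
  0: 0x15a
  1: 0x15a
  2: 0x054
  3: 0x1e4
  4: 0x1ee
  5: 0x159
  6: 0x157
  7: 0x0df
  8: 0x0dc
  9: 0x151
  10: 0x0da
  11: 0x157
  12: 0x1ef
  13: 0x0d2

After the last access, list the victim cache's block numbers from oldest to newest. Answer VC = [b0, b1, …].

#0 0x15a→b21/s1 MISS; vc=[]
#1 0x15a→b21/s1 L1-HIT; vc=[]
#2 0x54→b5/s1 MISS; vc=[21]
#3 0x1e4→b30/s2 MISS; vc=[21]
#4 0x1ee→b30/s2 L1-HIT; vc=[21]
#5 0x159→b21/s1 VC-HIT; vc=[5]
#6 0x157→b21/s1 L1-HIT; vc=[5]
#7 0xdf→b13/s1 MISS; vc=[5,21]
#8 0xdc→b13/s1 L1-HIT; vc=[5,21]
#9 0x151→b21/s1 VC-HIT; vc=[5,13]
#10 0xda→b13/s1 VC-HIT; vc=[5,21]
#11 0x157→b21/s1 VC-HIT; vc=[5,13]
#12 0x1ef→b30/s2 L1-HIT; vc=[5,13]
#13 0xd2→b13/s1 VC-HIT; vc=[5,21]

VC = [5, 21]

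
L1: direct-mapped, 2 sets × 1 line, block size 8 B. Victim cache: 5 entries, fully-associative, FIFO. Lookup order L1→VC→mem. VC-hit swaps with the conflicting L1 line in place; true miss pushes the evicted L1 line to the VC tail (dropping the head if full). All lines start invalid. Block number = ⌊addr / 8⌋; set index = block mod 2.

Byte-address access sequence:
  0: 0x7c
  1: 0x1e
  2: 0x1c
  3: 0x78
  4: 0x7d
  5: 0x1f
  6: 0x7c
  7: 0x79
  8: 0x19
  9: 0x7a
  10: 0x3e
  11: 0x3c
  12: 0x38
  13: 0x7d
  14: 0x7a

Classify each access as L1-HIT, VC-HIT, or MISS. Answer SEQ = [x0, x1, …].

0: 0x7c (blk 15, set 1) → MISS  vc=[]
1: 0x1e (blk 3, set 1) → MISS  vc=[15]
2: 0x1c (blk 3, set 1) → L1-HIT  vc=[15]
3: 0x78 (blk 15, set 1) → VC-HIT  vc=[3]
4: 0x7d (blk 15, set 1) → L1-HIT  vc=[3]
5: 0x1f (blk 3, set 1) → VC-HIT  vc=[15]
6: 0x7c (blk 15, set 1) → VC-HIT  vc=[3]
7: 0x79 (blk 15, set 1) → L1-HIT  vc=[3]
8: 0x19 (blk 3, set 1) → VC-HIT  vc=[15]
9: 0x7a (blk 15, set 1) → VC-HIT  vc=[3]
10: 0x3e (blk 7, set 1) → MISS  vc=[3, 15]
11: 0x3c (blk 7, set 1) → L1-HIT  vc=[3, 15]
12: 0x38 (blk 7, set 1) → L1-HIT  vc=[3, 15]
13: 0x7d (blk 15, set 1) → VC-HIT  vc=[3, 7]
14: 0x7a (blk 15, set 1) → L1-HIT  vc=[3, 7]

SEQ = [MISS, MISS, L1-HIT, VC-HIT, L1-HIT, VC-HIT, VC-HIT, L1-HIT, VC-HIT, VC-HIT, MISS, L1-HIT, L1-HIT, VC-HIT, L1-HIT]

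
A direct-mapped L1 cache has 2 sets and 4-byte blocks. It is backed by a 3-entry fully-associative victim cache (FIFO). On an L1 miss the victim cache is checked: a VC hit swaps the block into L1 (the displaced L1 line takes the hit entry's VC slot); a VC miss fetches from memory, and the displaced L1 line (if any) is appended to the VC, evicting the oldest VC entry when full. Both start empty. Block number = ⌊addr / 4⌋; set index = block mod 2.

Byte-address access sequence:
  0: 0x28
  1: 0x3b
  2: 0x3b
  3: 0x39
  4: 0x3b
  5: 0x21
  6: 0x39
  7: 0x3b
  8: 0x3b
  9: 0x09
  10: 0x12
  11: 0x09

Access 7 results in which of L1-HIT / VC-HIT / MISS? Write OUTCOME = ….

OUTCOME = L1-HIT

  [0] addr=0x28 blk=10 s=0: MISS | VC []
  [1] addr=0x3b blk=14 s=0: MISS | VC [10]
  [2] addr=0x3b blk=14 s=0: L1-HIT | VC [10]
  [3] addr=0x39 blk=14 s=0: L1-HIT | VC [10]
  [4] addr=0x3b blk=14 s=0: L1-HIT | VC [10]
  [5] addr=0x21 blk=8 s=0: MISS | VC [10, 14]
  [6] addr=0x39 blk=14 s=0: VC-HIT | VC [10, 8]
  [7] addr=0x3b blk=14 s=0: L1-HIT | VC [10, 8]
  [8] addr=0x3b blk=14 s=0: L1-HIT | VC [10, 8]
  [9] addr=0x9 blk=2 s=0: MISS | VC [10, 8, 14]
  [10] addr=0x12 blk=4 s=0: MISS | VC [8, 14, 2]
  [11] addr=0x9 blk=2 s=0: VC-HIT | VC [8, 14, 4]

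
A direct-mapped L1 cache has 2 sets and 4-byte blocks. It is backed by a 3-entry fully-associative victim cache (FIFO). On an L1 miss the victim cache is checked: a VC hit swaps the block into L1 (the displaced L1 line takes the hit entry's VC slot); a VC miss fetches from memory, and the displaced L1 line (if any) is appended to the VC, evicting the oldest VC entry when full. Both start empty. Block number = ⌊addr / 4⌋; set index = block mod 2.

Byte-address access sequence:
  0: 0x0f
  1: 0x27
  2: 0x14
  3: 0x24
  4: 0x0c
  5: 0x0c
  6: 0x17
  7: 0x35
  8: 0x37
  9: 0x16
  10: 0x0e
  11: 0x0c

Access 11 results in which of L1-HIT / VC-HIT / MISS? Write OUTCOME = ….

OUTCOME = L1-HIT

#0 0xf→b3/s1 MISS; vc=[]
#1 0x27→b9/s1 MISS; vc=[3]
#2 0x14→b5/s1 MISS; vc=[3,9]
#3 0x24→b9/s1 VC-HIT; vc=[3,5]
#4 0xc→b3/s1 VC-HIT; vc=[9,5]
#5 0xc→b3/s1 L1-HIT; vc=[9,5]
#6 0x17→b5/s1 VC-HIT; vc=[9,3]
#7 0x35→b13/s1 MISS; vc=[9,3,5]
#8 0x37→b13/s1 L1-HIT; vc=[9,3,5]
#9 0x16→b5/s1 VC-HIT; vc=[9,3,13]
#10 0xe→b3/s1 VC-HIT; vc=[9,5,13]
#11 0xc→b3/s1 L1-HIT; vc=[9,5,13]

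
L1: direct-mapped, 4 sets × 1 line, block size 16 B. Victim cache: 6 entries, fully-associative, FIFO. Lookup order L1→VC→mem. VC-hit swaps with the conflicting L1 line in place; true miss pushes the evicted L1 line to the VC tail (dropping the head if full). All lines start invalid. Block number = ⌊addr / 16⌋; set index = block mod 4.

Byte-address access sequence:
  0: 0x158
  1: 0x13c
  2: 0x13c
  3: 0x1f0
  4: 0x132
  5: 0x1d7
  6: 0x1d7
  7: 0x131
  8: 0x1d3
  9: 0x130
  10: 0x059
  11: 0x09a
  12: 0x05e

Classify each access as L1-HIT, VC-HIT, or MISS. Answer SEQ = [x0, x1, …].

SEQ = [MISS, MISS, L1-HIT, MISS, VC-HIT, MISS, L1-HIT, L1-HIT, L1-HIT, L1-HIT, MISS, MISS, VC-HIT]

#0 0x158→b21/s1 MISS; vc=[]
#1 0x13c→b19/s3 MISS; vc=[]
#2 0x13c→b19/s3 L1-HIT; vc=[]
#3 0x1f0→b31/s3 MISS; vc=[19]
#4 0x132→b19/s3 VC-HIT; vc=[31]
#5 0x1d7→b29/s1 MISS; vc=[31,21]
#6 0x1d7→b29/s1 L1-HIT; vc=[31,21]
#7 0x131→b19/s3 L1-HIT; vc=[31,21]
#8 0x1d3→b29/s1 L1-HIT; vc=[31,21]
#9 0x130→b19/s3 L1-HIT; vc=[31,21]
#10 0x59→b5/s1 MISS; vc=[31,21,29]
#11 0x9a→b9/s1 MISS; vc=[31,21,29,5]
#12 0x5e→b5/s1 VC-HIT; vc=[31,21,29,9]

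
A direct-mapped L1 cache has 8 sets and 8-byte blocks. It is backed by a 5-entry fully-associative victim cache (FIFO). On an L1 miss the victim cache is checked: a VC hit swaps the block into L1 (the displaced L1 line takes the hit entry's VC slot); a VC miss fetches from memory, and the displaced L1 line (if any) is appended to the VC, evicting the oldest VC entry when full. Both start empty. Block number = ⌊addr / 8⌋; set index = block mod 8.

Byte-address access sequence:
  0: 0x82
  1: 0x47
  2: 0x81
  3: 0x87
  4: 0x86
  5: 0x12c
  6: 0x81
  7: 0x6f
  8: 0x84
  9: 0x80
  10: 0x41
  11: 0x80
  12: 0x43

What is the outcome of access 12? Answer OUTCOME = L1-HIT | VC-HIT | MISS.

OUTCOME = VC-HIT

#0 0x82→b16/s0 MISS; vc=[]
#1 0x47→b8/s0 MISS; vc=[16]
#2 0x81→b16/s0 VC-HIT; vc=[8]
#3 0x87→b16/s0 L1-HIT; vc=[8]
#4 0x86→b16/s0 L1-HIT; vc=[8]
#5 0x12c→b37/s5 MISS; vc=[8]
#6 0x81→b16/s0 L1-HIT; vc=[8]
#7 0x6f→b13/s5 MISS; vc=[8,37]
#8 0x84→b16/s0 L1-HIT; vc=[8,37]
#9 0x80→b16/s0 L1-HIT; vc=[8,37]
#10 0x41→b8/s0 VC-HIT; vc=[16,37]
#11 0x80→b16/s0 VC-HIT; vc=[8,37]
#12 0x43→b8/s0 VC-HIT; vc=[16,37]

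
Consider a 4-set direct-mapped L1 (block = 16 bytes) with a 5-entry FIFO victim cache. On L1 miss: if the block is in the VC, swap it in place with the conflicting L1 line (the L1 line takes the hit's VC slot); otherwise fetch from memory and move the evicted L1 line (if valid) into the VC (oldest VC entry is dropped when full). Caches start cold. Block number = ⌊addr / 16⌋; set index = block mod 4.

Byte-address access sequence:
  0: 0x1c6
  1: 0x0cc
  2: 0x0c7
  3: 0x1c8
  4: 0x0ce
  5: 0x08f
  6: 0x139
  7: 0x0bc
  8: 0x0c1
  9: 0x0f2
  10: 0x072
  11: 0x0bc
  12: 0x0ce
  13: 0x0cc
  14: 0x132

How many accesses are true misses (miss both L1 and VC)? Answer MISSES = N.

0: 0x1c6 (blk 28, set 0) → MISS  vc=[]
1: 0xcc (blk 12, set 0) → MISS  vc=[28]
2: 0xc7 (blk 12, set 0) → L1-HIT  vc=[28]
3: 0x1c8 (blk 28, set 0) → VC-HIT  vc=[12]
4: 0xce (blk 12, set 0) → VC-HIT  vc=[28]
5: 0x8f (blk 8, set 0) → MISS  vc=[28, 12]
6: 0x139 (blk 19, set 3) → MISS  vc=[28, 12]
7: 0xbc (blk 11, set 3) → MISS  vc=[28, 12, 19]
8: 0xc1 (blk 12, set 0) → VC-HIT  vc=[28, 8, 19]
9: 0xf2 (blk 15, set 3) → MISS  vc=[28, 8, 19, 11]
10: 0x72 (blk 7, set 3) → MISS  vc=[28, 8, 19, 11, 15]
11: 0xbc (blk 11, set 3) → VC-HIT  vc=[28, 8, 19, 7, 15]
12: 0xce (blk 12, set 0) → L1-HIT  vc=[28, 8, 19, 7, 15]
13: 0xcc (blk 12, set 0) → L1-HIT  vc=[28, 8, 19, 7, 15]
14: 0x132 (blk 19, set 3) → VC-HIT  vc=[28, 8, 11, 7, 15]

MISSES = 7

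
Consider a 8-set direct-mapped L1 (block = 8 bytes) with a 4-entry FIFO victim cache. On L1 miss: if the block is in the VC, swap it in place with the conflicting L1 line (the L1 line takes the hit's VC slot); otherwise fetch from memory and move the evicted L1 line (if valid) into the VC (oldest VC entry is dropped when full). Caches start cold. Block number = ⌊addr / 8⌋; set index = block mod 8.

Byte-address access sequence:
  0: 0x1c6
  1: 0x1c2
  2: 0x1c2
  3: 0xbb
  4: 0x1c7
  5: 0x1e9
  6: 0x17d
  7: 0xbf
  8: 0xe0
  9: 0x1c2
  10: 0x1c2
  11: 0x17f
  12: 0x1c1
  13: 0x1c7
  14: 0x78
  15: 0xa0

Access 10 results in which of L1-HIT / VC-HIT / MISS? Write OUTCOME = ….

OUTCOME = L1-HIT

0: 0x1c6 (blk 56, set 0) → MISS  vc=[]
1: 0x1c2 (blk 56, set 0) → L1-HIT  vc=[]
2: 0x1c2 (blk 56, set 0) → L1-HIT  vc=[]
3: 0xbb (blk 23, set 7) → MISS  vc=[]
4: 0x1c7 (blk 56, set 0) → L1-HIT  vc=[]
5: 0x1e9 (blk 61, set 5) → MISS  vc=[]
6: 0x17d (blk 47, set 7) → MISS  vc=[23]
7: 0xbf (blk 23, set 7) → VC-HIT  vc=[47]
8: 0xe0 (blk 28, set 4) → MISS  vc=[47]
9: 0x1c2 (blk 56, set 0) → L1-HIT  vc=[47]
10: 0x1c2 (blk 56, set 0) → L1-HIT  vc=[47]
11: 0x17f (blk 47, set 7) → VC-HIT  vc=[23]
12: 0x1c1 (blk 56, set 0) → L1-HIT  vc=[23]
13: 0x1c7 (blk 56, set 0) → L1-HIT  vc=[23]
14: 0x78 (blk 15, set 7) → MISS  vc=[23, 47]
15: 0xa0 (blk 20, set 4) → MISS  vc=[23, 47, 28]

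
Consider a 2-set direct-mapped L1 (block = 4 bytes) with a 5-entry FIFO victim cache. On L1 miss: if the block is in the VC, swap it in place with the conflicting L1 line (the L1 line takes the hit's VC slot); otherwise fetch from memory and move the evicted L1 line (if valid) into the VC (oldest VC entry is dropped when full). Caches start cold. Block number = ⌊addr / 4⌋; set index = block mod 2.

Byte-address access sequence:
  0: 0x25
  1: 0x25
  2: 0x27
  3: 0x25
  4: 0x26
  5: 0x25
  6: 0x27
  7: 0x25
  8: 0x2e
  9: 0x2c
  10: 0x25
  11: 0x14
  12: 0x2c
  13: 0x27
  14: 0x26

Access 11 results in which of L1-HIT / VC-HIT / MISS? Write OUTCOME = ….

OUTCOME = MISS

0: 0x25 (blk 9, set 1) → MISS  vc=[]
1: 0x25 (blk 9, set 1) → L1-HIT  vc=[]
2: 0x27 (blk 9, set 1) → L1-HIT  vc=[]
3: 0x25 (blk 9, set 1) → L1-HIT  vc=[]
4: 0x26 (blk 9, set 1) → L1-HIT  vc=[]
5: 0x25 (blk 9, set 1) → L1-HIT  vc=[]
6: 0x27 (blk 9, set 1) → L1-HIT  vc=[]
7: 0x25 (blk 9, set 1) → L1-HIT  vc=[]
8: 0x2e (blk 11, set 1) → MISS  vc=[9]
9: 0x2c (blk 11, set 1) → L1-HIT  vc=[9]
10: 0x25 (blk 9, set 1) → VC-HIT  vc=[11]
11: 0x14 (blk 5, set 1) → MISS  vc=[11, 9]
12: 0x2c (blk 11, set 1) → VC-HIT  vc=[5, 9]
13: 0x27 (blk 9, set 1) → VC-HIT  vc=[5, 11]
14: 0x26 (blk 9, set 1) → L1-HIT  vc=[5, 11]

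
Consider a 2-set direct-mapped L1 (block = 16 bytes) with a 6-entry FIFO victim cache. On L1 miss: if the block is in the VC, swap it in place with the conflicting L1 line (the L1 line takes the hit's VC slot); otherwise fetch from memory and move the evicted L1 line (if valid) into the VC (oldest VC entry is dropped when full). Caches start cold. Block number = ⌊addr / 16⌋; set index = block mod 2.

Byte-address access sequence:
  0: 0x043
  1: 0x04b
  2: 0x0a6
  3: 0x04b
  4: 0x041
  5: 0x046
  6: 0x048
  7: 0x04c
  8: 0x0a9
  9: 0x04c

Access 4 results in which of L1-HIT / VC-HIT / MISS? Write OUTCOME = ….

0: 0x43 (blk 4, set 0) → MISS  vc=[]
1: 0x4b (blk 4, set 0) → L1-HIT  vc=[]
2: 0xa6 (blk 10, set 0) → MISS  vc=[4]
3: 0x4b (blk 4, set 0) → VC-HIT  vc=[10]
4: 0x41 (blk 4, set 0) → L1-HIT  vc=[10]
5: 0x46 (blk 4, set 0) → L1-HIT  vc=[10]
6: 0x48 (blk 4, set 0) → L1-HIT  vc=[10]
7: 0x4c (blk 4, set 0) → L1-HIT  vc=[10]
8: 0xa9 (blk 10, set 0) → VC-HIT  vc=[4]
9: 0x4c (blk 4, set 0) → VC-HIT  vc=[10]

OUTCOME = L1-HIT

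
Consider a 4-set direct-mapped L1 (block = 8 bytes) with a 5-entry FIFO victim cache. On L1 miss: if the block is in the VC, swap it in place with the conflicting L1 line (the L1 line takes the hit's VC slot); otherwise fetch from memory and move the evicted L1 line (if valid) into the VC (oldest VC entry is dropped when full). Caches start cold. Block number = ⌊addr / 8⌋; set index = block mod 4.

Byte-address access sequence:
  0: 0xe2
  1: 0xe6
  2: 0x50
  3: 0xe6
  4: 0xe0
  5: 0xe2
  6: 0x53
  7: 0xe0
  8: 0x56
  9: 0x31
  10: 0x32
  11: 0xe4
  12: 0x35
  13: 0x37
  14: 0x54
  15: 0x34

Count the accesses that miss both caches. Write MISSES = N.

MISSES = 3

#0 0xe2→b28/s0 MISS; vc=[]
#1 0xe6→b28/s0 L1-HIT; vc=[]
#2 0x50→b10/s2 MISS; vc=[]
#3 0xe6→b28/s0 L1-HIT; vc=[]
#4 0xe0→b28/s0 L1-HIT; vc=[]
#5 0xe2→b28/s0 L1-HIT; vc=[]
#6 0x53→b10/s2 L1-HIT; vc=[]
#7 0xe0→b28/s0 L1-HIT; vc=[]
#8 0x56→b10/s2 L1-HIT; vc=[]
#9 0x31→b6/s2 MISS; vc=[10]
#10 0x32→b6/s2 L1-HIT; vc=[10]
#11 0xe4→b28/s0 L1-HIT; vc=[10]
#12 0x35→b6/s2 L1-HIT; vc=[10]
#13 0x37→b6/s2 L1-HIT; vc=[10]
#14 0x54→b10/s2 VC-HIT; vc=[6]
#15 0x34→b6/s2 VC-HIT; vc=[10]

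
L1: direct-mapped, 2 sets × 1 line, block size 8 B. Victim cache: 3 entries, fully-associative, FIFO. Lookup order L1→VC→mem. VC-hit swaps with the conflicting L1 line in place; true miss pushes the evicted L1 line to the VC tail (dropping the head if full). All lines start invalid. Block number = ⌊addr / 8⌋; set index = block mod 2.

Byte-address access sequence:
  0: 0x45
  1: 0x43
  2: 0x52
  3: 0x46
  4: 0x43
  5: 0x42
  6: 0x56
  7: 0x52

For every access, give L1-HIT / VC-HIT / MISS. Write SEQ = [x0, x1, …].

#0 0x45→b8/s0 MISS; vc=[]
#1 0x43→b8/s0 L1-HIT; vc=[]
#2 0x52→b10/s0 MISS; vc=[8]
#3 0x46→b8/s0 VC-HIT; vc=[10]
#4 0x43→b8/s0 L1-HIT; vc=[10]
#5 0x42→b8/s0 L1-HIT; vc=[10]
#6 0x56→b10/s0 VC-HIT; vc=[8]
#7 0x52→b10/s0 L1-HIT; vc=[8]

SEQ = [MISS, L1-HIT, MISS, VC-HIT, L1-HIT, L1-HIT, VC-HIT, L1-HIT]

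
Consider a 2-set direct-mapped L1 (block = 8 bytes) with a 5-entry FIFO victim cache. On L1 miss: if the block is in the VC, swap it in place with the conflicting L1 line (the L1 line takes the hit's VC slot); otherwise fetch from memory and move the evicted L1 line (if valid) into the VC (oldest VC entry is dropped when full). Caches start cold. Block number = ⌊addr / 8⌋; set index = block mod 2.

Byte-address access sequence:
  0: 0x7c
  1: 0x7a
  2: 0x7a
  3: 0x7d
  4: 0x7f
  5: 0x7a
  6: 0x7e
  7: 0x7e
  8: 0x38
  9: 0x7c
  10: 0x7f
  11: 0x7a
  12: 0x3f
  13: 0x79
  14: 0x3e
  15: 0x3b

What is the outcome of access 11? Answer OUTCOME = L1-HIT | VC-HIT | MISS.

OUTCOME = L1-HIT

#0 0x7c→b15/s1 MISS; vc=[]
#1 0x7a→b15/s1 L1-HIT; vc=[]
#2 0x7a→b15/s1 L1-HIT; vc=[]
#3 0x7d→b15/s1 L1-HIT; vc=[]
#4 0x7f→b15/s1 L1-HIT; vc=[]
#5 0x7a→b15/s1 L1-HIT; vc=[]
#6 0x7e→b15/s1 L1-HIT; vc=[]
#7 0x7e→b15/s1 L1-HIT; vc=[]
#8 0x38→b7/s1 MISS; vc=[15]
#9 0x7c→b15/s1 VC-HIT; vc=[7]
#10 0x7f→b15/s1 L1-HIT; vc=[7]
#11 0x7a→b15/s1 L1-HIT; vc=[7]
#12 0x3f→b7/s1 VC-HIT; vc=[15]
#13 0x79→b15/s1 VC-HIT; vc=[7]
#14 0x3e→b7/s1 VC-HIT; vc=[15]
#15 0x3b→b7/s1 L1-HIT; vc=[15]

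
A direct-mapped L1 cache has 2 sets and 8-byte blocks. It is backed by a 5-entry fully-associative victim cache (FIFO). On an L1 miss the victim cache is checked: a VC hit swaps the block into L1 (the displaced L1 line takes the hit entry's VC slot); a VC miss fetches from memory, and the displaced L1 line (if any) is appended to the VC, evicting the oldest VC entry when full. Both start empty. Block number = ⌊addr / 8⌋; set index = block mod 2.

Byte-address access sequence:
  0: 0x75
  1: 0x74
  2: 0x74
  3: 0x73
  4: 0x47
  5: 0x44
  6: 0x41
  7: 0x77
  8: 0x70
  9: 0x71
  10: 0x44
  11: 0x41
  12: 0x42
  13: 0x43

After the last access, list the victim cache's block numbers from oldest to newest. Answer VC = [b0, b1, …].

VC = [14]

  [0] addr=0x75 blk=14 s=0: MISS | VC []
  [1] addr=0x74 blk=14 s=0: L1-HIT | VC []
  [2] addr=0x74 blk=14 s=0: L1-HIT | VC []
  [3] addr=0x73 blk=14 s=0: L1-HIT | VC []
  [4] addr=0x47 blk=8 s=0: MISS | VC [14]
  [5] addr=0x44 blk=8 s=0: L1-HIT | VC [14]
  [6] addr=0x41 blk=8 s=0: L1-HIT | VC [14]
  [7] addr=0x77 blk=14 s=0: VC-HIT | VC [8]
  [8] addr=0x70 blk=14 s=0: L1-HIT | VC [8]
  [9] addr=0x71 blk=14 s=0: L1-HIT | VC [8]
  [10] addr=0x44 blk=8 s=0: VC-HIT | VC [14]
  [11] addr=0x41 blk=8 s=0: L1-HIT | VC [14]
  [12] addr=0x42 blk=8 s=0: L1-HIT | VC [14]
  [13] addr=0x43 blk=8 s=0: L1-HIT | VC [14]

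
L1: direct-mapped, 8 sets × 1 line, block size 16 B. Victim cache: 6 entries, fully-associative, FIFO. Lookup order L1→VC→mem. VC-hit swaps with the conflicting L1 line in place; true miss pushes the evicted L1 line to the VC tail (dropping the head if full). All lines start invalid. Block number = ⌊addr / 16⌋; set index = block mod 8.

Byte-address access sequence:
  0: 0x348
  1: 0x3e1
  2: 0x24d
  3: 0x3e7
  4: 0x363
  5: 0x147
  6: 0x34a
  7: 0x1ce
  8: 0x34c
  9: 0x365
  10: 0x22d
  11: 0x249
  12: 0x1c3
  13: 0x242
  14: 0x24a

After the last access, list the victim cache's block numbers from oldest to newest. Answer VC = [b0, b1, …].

#0 0x348→b52/s4 MISS; vc=[]
#1 0x3e1→b62/s6 MISS; vc=[]
#2 0x24d→b36/s4 MISS; vc=[52]
#3 0x3e7→b62/s6 L1-HIT; vc=[52]
#4 0x363→b54/s6 MISS; vc=[52,62]
#5 0x147→b20/s4 MISS; vc=[52,62,36]
#6 0x34a→b52/s4 VC-HIT; vc=[20,62,36]
#7 0x1ce→b28/s4 MISS; vc=[20,62,36,52]
#8 0x34c→b52/s4 VC-HIT; vc=[20,62,36,28]
#9 0x365→b54/s6 L1-HIT; vc=[20,62,36,28]
#10 0x22d→b34/s2 MISS; vc=[20,62,36,28]
#11 0x249→b36/s4 VC-HIT; vc=[20,62,52,28]
#12 0x1c3→b28/s4 VC-HIT; vc=[20,62,52,36]
#13 0x242→b36/s4 VC-HIT; vc=[20,62,52,28]
#14 0x24a→b36/s4 L1-HIT; vc=[20,62,52,28]

VC = [20, 62, 52, 28]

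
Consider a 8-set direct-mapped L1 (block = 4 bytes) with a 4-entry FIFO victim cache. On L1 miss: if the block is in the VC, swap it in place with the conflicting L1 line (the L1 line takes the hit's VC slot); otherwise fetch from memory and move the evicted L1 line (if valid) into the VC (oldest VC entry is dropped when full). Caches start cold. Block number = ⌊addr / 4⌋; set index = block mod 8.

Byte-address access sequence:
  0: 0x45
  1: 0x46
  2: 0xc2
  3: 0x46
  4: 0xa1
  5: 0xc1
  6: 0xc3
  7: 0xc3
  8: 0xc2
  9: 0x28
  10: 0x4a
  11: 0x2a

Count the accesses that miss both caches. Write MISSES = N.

  [0] addr=0x45 blk=17 s=1: MISS | VC []
  [1] addr=0x46 blk=17 s=1: L1-HIT | VC []
  [2] addr=0xc2 blk=48 s=0: MISS | VC []
  [3] addr=0x46 blk=17 s=1: L1-HIT | VC []
  [4] addr=0xa1 blk=40 s=0: MISS | VC [48]
  [5] addr=0xc1 blk=48 s=0: VC-HIT | VC [40]
  [6] addr=0xc3 blk=48 s=0: L1-HIT | VC [40]
  [7] addr=0xc3 blk=48 s=0: L1-HIT | VC [40]
  [8] addr=0xc2 blk=48 s=0: L1-HIT | VC [40]
  [9] addr=0x28 blk=10 s=2: MISS | VC [40]
  [10] addr=0x4a blk=18 s=2: MISS | VC [40, 10]
  [11] addr=0x2a blk=10 s=2: VC-HIT | VC [40, 18]

MISSES = 5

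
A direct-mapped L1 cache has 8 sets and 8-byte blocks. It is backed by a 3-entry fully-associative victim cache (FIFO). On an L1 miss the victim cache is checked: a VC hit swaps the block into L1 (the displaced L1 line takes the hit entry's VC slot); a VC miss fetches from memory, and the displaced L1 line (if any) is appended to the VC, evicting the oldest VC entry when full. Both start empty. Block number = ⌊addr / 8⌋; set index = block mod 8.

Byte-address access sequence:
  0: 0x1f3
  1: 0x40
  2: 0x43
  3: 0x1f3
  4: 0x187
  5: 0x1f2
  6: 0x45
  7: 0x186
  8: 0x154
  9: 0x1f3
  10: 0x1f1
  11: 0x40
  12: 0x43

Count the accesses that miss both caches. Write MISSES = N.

MISSES = 4

0: 0x1f3 (blk 62, set 6) → MISS  vc=[]
1: 0x40 (blk 8, set 0) → MISS  vc=[]
2: 0x43 (blk 8, set 0) → L1-HIT  vc=[]
3: 0x1f3 (blk 62, set 6) → L1-HIT  vc=[]
4: 0x187 (blk 48, set 0) → MISS  vc=[8]
5: 0x1f2 (blk 62, set 6) → L1-HIT  vc=[8]
6: 0x45 (blk 8, set 0) → VC-HIT  vc=[48]
7: 0x186 (blk 48, set 0) → VC-HIT  vc=[8]
8: 0x154 (blk 42, set 2) → MISS  vc=[8]
9: 0x1f3 (blk 62, set 6) → L1-HIT  vc=[8]
10: 0x1f1 (blk 62, set 6) → L1-HIT  vc=[8]
11: 0x40 (blk 8, set 0) → VC-HIT  vc=[48]
12: 0x43 (blk 8, set 0) → L1-HIT  vc=[48]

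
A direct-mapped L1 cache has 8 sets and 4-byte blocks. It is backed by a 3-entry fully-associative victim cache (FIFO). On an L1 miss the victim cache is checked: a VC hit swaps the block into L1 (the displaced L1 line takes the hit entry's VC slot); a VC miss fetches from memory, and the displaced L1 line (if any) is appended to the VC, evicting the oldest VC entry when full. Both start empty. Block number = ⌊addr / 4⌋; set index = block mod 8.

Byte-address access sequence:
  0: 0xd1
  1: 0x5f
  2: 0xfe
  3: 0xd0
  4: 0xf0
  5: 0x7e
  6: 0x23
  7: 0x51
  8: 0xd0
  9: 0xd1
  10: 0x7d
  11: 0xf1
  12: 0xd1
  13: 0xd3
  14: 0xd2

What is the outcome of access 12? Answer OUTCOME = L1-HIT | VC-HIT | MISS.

OUTCOME = VC-HIT

#0 0xd1→b52/s4 MISS; vc=[]
#1 0x5f→b23/s7 MISS; vc=[]
#2 0xfe→b63/s7 MISS; vc=[23]
#3 0xd0→b52/s4 L1-HIT; vc=[23]
#4 0xf0→b60/s4 MISS; vc=[23,52]
#5 0x7e→b31/s7 MISS; vc=[23,52,63]
#6 0x23→b8/s0 MISS; vc=[23,52,63]
#7 0x51→b20/s4 MISS; vc=[52,63,60]
#8 0xd0→b52/s4 VC-HIT; vc=[20,63,60]
#9 0xd1→b52/s4 L1-HIT; vc=[20,63,60]
#10 0x7d→b31/s7 L1-HIT; vc=[20,63,60]
#11 0xf1→b60/s4 VC-HIT; vc=[20,63,52]
#12 0xd1→b52/s4 VC-HIT; vc=[20,63,60]
#13 0xd3→b52/s4 L1-HIT; vc=[20,63,60]
#14 0xd2→b52/s4 L1-HIT; vc=[20,63,60]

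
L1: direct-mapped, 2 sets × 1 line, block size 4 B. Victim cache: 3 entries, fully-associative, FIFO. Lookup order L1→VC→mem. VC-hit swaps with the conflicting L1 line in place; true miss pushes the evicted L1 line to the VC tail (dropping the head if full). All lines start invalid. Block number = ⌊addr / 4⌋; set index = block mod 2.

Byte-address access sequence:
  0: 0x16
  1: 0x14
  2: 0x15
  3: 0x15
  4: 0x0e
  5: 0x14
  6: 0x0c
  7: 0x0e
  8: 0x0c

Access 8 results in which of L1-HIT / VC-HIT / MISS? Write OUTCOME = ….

#0 0x16→b5/s1 MISS; vc=[]
#1 0x14→b5/s1 L1-HIT; vc=[]
#2 0x15→b5/s1 L1-HIT; vc=[]
#3 0x15→b5/s1 L1-HIT; vc=[]
#4 0xe→b3/s1 MISS; vc=[5]
#5 0x14→b5/s1 VC-HIT; vc=[3]
#6 0xc→b3/s1 VC-HIT; vc=[5]
#7 0xe→b3/s1 L1-HIT; vc=[5]
#8 0xc→b3/s1 L1-HIT; vc=[5]

OUTCOME = L1-HIT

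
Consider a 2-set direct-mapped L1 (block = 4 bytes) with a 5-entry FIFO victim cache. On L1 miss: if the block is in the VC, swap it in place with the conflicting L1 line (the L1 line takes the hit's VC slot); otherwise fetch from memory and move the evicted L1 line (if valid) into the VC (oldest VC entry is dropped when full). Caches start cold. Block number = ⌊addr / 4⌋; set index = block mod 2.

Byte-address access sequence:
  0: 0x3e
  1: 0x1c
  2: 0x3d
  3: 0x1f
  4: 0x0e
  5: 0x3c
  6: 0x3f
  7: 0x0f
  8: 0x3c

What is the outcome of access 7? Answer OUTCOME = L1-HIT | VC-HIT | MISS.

0: 0x3e (blk 15, set 1) → MISS  vc=[]
1: 0x1c (blk 7, set 1) → MISS  vc=[15]
2: 0x3d (blk 15, set 1) → VC-HIT  vc=[7]
3: 0x1f (blk 7, set 1) → VC-HIT  vc=[15]
4: 0xe (blk 3, set 1) → MISS  vc=[15, 7]
5: 0x3c (blk 15, set 1) → VC-HIT  vc=[3, 7]
6: 0x3f (blk 15, set 1) → L1-HIT  vc=[3, 7]
7: 0xf (blk 3, set 1) → VC-HIT  vc=[15, 7]
8: 0x3c (blk 15, set 1) → VC-HIT  vc=[3, 7]

OUTCOME = VC-HIT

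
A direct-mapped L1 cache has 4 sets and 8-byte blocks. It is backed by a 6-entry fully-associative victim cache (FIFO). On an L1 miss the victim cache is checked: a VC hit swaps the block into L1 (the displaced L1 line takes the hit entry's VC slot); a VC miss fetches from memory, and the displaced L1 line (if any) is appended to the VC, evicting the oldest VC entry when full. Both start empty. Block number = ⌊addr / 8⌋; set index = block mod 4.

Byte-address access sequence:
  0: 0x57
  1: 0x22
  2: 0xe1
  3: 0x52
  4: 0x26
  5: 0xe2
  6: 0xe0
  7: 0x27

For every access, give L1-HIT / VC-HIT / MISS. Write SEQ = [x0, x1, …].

SEQ = [MISS, MISS, MISS, L1-HIT, VC-HIT, VC-HIT, L1-HIT, VC-HIT]

0: 0x57 (blk 10, set 2) → MISS  vc=[]
1: 0x22 (blk 4, set 0) → MISS  vc=[]
2: 0xe1 (blk 28, set 0) → MISS  vc=[4]
3: 0x52 (blk 10, set 2) → L1-HIT  vc=[4]
4: 0x26 (blk 4, set 0) → VC-HIT  vc=[28]
5: 0xe2 (blk 28, set 0) → VC-HIT  vc=[4]
6: 0xe0 (blk 28, set 0) → L1-HIT  vc=[4]
7: 0x27 (blk 4, set 0) → VC-HIT  vc=[28]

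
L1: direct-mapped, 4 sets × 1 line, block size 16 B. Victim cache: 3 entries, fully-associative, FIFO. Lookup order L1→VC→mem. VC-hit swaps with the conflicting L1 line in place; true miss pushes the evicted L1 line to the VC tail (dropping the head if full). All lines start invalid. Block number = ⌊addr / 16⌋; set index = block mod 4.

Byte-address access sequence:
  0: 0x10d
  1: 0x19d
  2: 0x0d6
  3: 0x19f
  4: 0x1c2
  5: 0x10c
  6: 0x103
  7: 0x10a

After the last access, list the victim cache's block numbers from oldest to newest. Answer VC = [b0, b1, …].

#0 0x10d→b16/s0 MISS; vc=[]
#1 0x19d→b25/s1 MISS; vc=[]
#2 0xd6→b13/s1 MISS; vc=[25]
#3 0x19f→b25/s1 VC-HIT; vc=[13]
#4 0x1c2→b28/s0 MISS; vc=[13,16]
#5 0x10c→b16/s0 VC-HIT; vc=[13,28]
#6 0x103→b16/s0 L1-HIT; vc=[13,28]
#7 0x10a→b16/s0 L1-HIT; vc=[13,28]

VC = [13, 28]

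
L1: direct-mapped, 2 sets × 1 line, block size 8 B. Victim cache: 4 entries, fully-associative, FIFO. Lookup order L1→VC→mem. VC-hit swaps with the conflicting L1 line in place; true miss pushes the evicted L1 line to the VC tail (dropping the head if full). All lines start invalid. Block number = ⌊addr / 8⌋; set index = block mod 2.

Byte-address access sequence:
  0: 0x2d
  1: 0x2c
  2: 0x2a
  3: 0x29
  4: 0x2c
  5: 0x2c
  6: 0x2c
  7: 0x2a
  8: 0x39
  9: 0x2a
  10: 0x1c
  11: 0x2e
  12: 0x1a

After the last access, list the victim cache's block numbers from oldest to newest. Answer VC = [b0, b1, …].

#0 0x2d→b5/s1 MISS; vc=[]
#1 0x2c→b5/s1 L1-HIT; vc=[]
#2 0x2a→b5/s1 L1-HIT; vc=[]
#3 0x29→b5/s1 L1-HIT; vc=[]
#4 0x2c→b5/s1 L1-HIT; vc=[]
#5 0x2c→b5/s1 L1-HIT; vc=[]
#6 0x2c→b5/s1 L1-HIT; vc=[]
#7 0x2a→b5/s1 L1-HIT; vc=[]
#8 0x39→b7/s1 MISS; vc=[5]
#9 0x2a→b5/s1 VC-HIT; vc=[7]
#10 0x1c→b3/s1 MISS; vc=[7,5]
#11 0x2e→b5/s1 VC-HIT; vc=[7,3]
#12 0x1a→b3/s1 VC-HIT; vc=[7,5]

VC = [7, 5]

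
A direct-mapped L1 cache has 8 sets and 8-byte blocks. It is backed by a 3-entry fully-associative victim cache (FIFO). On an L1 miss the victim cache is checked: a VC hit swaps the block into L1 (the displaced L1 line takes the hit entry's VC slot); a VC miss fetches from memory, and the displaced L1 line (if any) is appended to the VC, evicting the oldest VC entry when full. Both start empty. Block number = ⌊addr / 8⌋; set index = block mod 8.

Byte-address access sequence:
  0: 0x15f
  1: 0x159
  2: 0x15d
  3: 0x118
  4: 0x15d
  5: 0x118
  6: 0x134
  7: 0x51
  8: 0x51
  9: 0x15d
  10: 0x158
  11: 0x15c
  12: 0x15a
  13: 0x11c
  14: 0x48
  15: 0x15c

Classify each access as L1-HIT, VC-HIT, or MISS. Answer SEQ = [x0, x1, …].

  [0] addr=0x15f blk=43 s=3: MISS | VC []
  [1] addr=0x159 blk=43 s=3: L1-HIT | VC []
  [2] addr=0x15d blk=43 s=3: L1-HIT | VC []
  [3] addr=0x118 blk=35 s=3: MISS | VC [43]
  [4] addr=0x15d blk=43 s=3: VC-HIT | VC [35]
  [5] addr=0x118 blk=35 s=3: VC-HIT | VC [43]
  [6] addr=0x134 blk=38 s=6: MISS | VC [43]
  [7] addr=0x51 blk=10 s=2: MISS | VC [43]
  [8] addr=0x51 blk=10 s=2: L1-HIT | VC [43]
  [9] addr=0x15d blk=43 s=3: VC-HIT | VC [35]
  [10] addr=0x158 blk=43 s=3: L1-HIT | VC [35]
  [11] addr=0x15c blk=43 s=3: L1-HIT | VC [35]
  [12] addr=0x15a blk=43 s=3: L1-HIT | VC [35]
  [13] addr=0x11c blk=35 s=3: VC-HIT | VC [43]
  [14] addr=0x48 blk=9 s=1: MISS | VC [43]
  [15] addr=0x15c blk=43 s=3: VC-HIT | VC [35]

SEQ = [MISS, L1-HIT, L1-HIT, MISS, VC-HIT, VC-HIT, MISS, MISS, L1-HIT, VC-HIT, L1-HIT, L1-HIT, L1-HIT, VC-HIT, MISS, VC-HIT]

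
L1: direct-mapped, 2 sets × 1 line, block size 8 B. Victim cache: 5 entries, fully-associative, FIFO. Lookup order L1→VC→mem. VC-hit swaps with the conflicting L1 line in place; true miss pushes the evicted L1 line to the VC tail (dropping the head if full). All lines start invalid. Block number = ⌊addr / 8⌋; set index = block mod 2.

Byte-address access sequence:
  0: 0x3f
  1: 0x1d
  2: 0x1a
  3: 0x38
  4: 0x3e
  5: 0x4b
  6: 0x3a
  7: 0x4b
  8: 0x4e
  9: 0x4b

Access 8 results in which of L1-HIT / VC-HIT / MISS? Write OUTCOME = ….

OUTCOME = L1-HIT

  [0] addr=0x3f blk=7 s=1: MISS | VC []
  [1] addr=0x1d blk=3 s=1: MISS | VC [7]
  [2] addr=0x1a blk=3 s=1: L1-HIT | VC [7]
  [3] addr=0x38 blk=7 s=1: VC-HIT | VC [3]
  [4] addr=0x3e blk=7 s=1: L1-HIT | VC [3]
  [5] addr=0x4b blk=9 s=1: MISS | VC [3, 7]
  [6] addr=0x3a blk=7 s=1: VC-HIT | VC [3, 9]
  [7] addr=0x4b blk=9 s=1: VC-HIT | VC [3, 7]
  [8] addr=0x4e blk=9 s=1: L1-HIT | VC [3, 7]
  [9] addr=0x4b blk=9 s=1: L1-HIT | VC [3, 7]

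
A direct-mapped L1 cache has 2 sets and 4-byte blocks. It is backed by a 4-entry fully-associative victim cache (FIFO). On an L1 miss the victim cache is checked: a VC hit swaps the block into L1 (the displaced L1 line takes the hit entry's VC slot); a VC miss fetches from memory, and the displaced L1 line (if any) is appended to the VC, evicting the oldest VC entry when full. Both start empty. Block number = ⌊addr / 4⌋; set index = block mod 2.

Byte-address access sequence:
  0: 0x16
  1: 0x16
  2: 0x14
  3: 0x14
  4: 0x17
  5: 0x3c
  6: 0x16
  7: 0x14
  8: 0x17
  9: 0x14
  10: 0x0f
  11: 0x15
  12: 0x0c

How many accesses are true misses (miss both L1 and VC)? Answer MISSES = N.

#0 0x16→b5/s1 MISS; vc=[]
#1 0x16→b5/s1 L1-HIT; vc=[]
#2 0x14→b5/s1 L1-HIT; vc=[]
#3 0x14→b5/s1 L1-HIT; vc=[]
#4 0x17→b5/s1 L1-HIT; vc=[]
#5 0x3c→b15/s1 MISS; vc=[5]
#6 0x16→b5/s1 VC-HIT; vc=[15]
#7 0x14→b5/s1 L1-HIT; vc=[15]
#8 0x17→b5/s1 L1-HIT; vc=[15]
#9 0x14→b5/s1 L1-HIT; vc=[15]
#10 0xf→b3/s1 MISS; vc=[15,5]
#11 0x15→b5/s1 VC-HIT; vc=[15,3]
#12 0xc→b3/s1 VC-HIT; vc=[15,5]

MISSES = 3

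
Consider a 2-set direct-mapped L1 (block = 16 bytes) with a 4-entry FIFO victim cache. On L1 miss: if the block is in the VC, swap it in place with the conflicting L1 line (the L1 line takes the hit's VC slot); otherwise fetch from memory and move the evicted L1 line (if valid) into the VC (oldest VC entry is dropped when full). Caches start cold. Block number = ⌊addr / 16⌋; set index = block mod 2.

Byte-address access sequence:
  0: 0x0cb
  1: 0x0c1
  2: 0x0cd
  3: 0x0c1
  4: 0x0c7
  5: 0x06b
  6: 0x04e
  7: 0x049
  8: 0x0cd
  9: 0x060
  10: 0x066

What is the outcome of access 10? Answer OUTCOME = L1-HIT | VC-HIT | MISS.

0: 0xcb (blk 12, set 0) → MISS  vc=[]
1: 0xc1 (blk 12, set 0) → L1-HIT  vc=[]
2: 0xcd (blk 12, set 0) → L1-HIT  vc=[]
3: 0xc1 (blk 12, set 0) → L1-HIT  vc=[]
4: 0xc7 (blk 12, set 0) → L1-HIT  vc=[]
5: 0x6b (blk 6, set 0) → MISS  vc=[12]
6: 0x4e (blk 4, set 0) → MISS  vc=[12, 6]
7: 0x49 (blk 4, set 0) → L1-HIT  vc=[12, 6]
8: 0xcd (blk 12, set 0) → VC-HIT  vc=[4, 6]
9: 0x60 (blk 6, set 0) → VC-HIT  vc=[4, 12]
10: 0x66 (blk 6, set 0) → L1-HIT  vc=[4, 12]

OUTCOME = L1-HIT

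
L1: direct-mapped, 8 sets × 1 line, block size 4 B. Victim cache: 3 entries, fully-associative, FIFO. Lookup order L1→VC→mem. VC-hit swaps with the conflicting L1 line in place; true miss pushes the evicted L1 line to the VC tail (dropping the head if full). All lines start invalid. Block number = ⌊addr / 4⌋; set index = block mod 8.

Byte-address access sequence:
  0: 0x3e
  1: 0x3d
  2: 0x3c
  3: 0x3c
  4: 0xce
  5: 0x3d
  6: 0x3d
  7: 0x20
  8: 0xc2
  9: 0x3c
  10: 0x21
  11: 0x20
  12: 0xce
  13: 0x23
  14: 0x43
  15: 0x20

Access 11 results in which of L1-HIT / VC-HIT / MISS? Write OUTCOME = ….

  [0] addr=0x3e blk=15 s=7: MISS | VC []
  [1] addr=0x3d blk=15 s=7: L1-HIT | VC []
  [2] addr=0x3c blk=15 s=7: L1-HIT | VC []
  [3] addr=0x3c blk=15 s=7: L1-HIT | VC []
  [4] addr=0xce blk=51 s=3: MISS | VC []
  [5] addr=0x3d blk=15 s=7: L1-HIT | VC []
  [6] addr=0x3d blk=15 s=7: L1-HIT | VC []
  [7] addr=0x20 blk=8 s=0: MISS | VC []
  [8] addr=0xc2 blk=48 s=0: MISS | VC [8]
  [9] addr=0x3c blk=15 s=7: L1-HIT | VC [8]
  [10] addr=0x21 blk=8 s=0: VC-HIT | VC [48]
  [11] addr=0x20 blk=8 s=0: L1-HIT | VC [48]
  [12] addr=0xce blk=51 s=3: L1-HIT | VC [48]
  [13] addr=0x23 blk=8 s=0: L1-HIT | VC [48]
  [14] addr=0x43 blk=16 s=0: MISS | VC [48, 8]
  [15] addr=0x20 blk=8 s=0: VC-HIT | VC [48, 16]

OUTCOME = L1-HIT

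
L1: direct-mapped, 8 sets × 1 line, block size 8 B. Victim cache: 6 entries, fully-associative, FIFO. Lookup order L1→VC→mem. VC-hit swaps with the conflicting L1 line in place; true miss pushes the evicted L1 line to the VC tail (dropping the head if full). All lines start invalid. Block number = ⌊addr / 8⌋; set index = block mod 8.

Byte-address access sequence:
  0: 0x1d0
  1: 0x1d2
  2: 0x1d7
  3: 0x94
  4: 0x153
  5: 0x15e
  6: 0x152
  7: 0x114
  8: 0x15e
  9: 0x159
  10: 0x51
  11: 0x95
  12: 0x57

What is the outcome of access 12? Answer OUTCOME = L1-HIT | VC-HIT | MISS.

OUTCOME = VC-HIT

  [0] addr=0x1d0 blk=58 s=2: MISS | VC []
  [1] addr=0x1d2 blk=58 s=2: L1-HIT | VC []
  [2] addr=0x1d7 blk=58 s=2: L1-HIT | VC []
  [3] addr=0x94 blk=18 s=2: MISS | VC [58]
  [4] addr=0x153 blk=42 s=2: MISS | VC [58, 18]
  [5] addr=0x15e blk=43 s=3: MISS | VC [58, 18]
  [6] addr=0x152 blk=42 s=2: L1-HIT | VC [58, 18]
  [7] addr=0x114 blk=34 s=2: MISS | VC [58, 18, 42]
  [8] addr=0x15e blk=43 s=3: L1-HIT | VC [58, 18, 42]
  [9] addr=0x159 blk=43 s=3: L1-HIT | VC [58, 18, 42]
  [10] addr=0x51 blk=10 s=2: MISS | VC [58, 18, 42, 34]
  [11] addr=0x95 blk=18 s=2: VC-HIT | VC [58, 10, 42, 34]
  [12] addr=0x57 blk=10 s=2: VC-HIT | VC [58, 18, 42, 34]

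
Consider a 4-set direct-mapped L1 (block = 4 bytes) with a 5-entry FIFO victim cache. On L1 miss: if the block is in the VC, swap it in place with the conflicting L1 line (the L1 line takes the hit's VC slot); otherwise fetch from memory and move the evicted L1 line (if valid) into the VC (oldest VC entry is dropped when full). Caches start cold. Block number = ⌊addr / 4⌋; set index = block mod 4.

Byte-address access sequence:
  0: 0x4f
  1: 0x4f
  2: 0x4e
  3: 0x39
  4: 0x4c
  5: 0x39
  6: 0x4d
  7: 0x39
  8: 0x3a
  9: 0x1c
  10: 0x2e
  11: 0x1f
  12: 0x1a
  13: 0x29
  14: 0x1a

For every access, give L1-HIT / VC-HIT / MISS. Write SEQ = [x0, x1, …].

#0 0x4f→b19/s3 MISS; vc=[]
#1 0x4f→b19/s3 L1-HIT; vc=[]
#2 0x4e→b19/s3 L1-HIT; vc=[]
#3 0x39→b14/s2 MISS; vc=[]
#4 0x4c→b19/s3 L1-HIT; vc=[]
#5 0x39→b14/s2 L1-HIT; vc=[]
#6 0x4d→b19/s3 L1-HIT; vc=[]
#7 0x39→b14/s2 L1-HIT; vc=[]
#8 0x3a→b14/s2 L1-HIT; vc=[]
#9 0x1c→b7/s3 MISS; vc=[19]
#10 0x2e→b11/s3 MISS; vc=[19,7]
#11 0x1f→b7/s3 VC-HIT; vc=[19,11]
#12 0x1a→b6/s2 MISS; vc=[19,11,14]
#13 0x29→b10/s2 MISS; vc=[19,11,14,6]
#14 0x1a→b6/s2 VC-HIT; vc=[19,11,14,10]

SEQ = [MISS, L1-HIT, L1-HIT, MISS, L1-HIT, L1-HIT, L1-HIT, L1-HIT, L1-HIT, MISS, MISS, VC-HIT, MISS, MISS, VC-HIT]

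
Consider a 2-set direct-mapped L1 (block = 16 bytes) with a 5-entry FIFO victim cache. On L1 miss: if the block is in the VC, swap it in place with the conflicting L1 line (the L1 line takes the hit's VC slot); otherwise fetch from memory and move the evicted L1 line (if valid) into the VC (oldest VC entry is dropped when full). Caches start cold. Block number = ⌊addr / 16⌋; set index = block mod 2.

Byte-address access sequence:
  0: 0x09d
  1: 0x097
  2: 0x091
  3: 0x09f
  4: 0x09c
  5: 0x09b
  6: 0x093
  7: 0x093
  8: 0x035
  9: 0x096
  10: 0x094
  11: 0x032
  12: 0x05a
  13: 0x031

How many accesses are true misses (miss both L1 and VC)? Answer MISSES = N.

MISSES = 3

  [0] addr=0x9d blk=9 s=1: MISS | VC []
  [1] addr=0x97 blk=9 s=1: L1-HIT | VC []
  [2] addr=0x91 blk=9 s=1: L1-HIT | VC []
  [3] addr=0x9f blk=9 s=1: L1-HIT | VC []
  [4] addr=0x9c blk=9 s=1: L1-HIT | VC []
  [5] addr=0x9b blk=9 s=1: L1-HIT | VC []
  [6] addr=0x93 blk=9 s=1: L1-HIT | VC []
  [7] addr=0x93 blk=9 s=1: L1-HIT | VC []
  [8] addr=0x35 blk=3 s=1: MISS | VC [9]
  [9] addr=0x96 blk=9 s=1: VC-HIT | VC [3]
  [10] addr=0x94 blk=9 s=1: L1-HIT | VC [3]
  [11] addr=0x32 blk=3 s=1: VC-HIT | VC [9]
  [12] addr=0x5a blk=5 s=1: MISS | VC [9, 3]
  [13] addr=0x31 blk=3 s=1: VC-HIT | VC [9, 5]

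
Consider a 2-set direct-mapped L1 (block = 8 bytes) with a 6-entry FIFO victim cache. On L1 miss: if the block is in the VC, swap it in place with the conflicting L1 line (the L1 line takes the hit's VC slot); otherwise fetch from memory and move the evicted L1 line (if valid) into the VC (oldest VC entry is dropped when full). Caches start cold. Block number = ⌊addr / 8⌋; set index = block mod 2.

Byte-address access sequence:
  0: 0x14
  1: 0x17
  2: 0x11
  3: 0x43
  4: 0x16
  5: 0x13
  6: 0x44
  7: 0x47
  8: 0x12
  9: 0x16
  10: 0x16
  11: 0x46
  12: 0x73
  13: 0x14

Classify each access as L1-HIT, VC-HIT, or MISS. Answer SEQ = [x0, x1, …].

0: 0x14 (blk 2, set 0) → MISS  vc=[]
1: 0x17 (blk 2, set 0) → L1-HIT  vc=[]
2: 0x11 (blk 2, set 0) → L1-HIT  vc=[]
3: 0x43 (blk 8, set 0) → MISS  vc=[2]
4: 0x16 (blk 2, set 0) → VC-HIT  vc=[8]
5: 0x13 (blk 2, set 0) → L1-HIT  vc=[8]
6: 0x44 (blk 8, set 0) → VC-HIT  vc=[2]
7: 0x47 (blk 8, set 0) → L1-HIT  vc=[2]
8: 0x12 (blk 2, set 0) → VC-HIT  vc=[8]
9: 0x16 (blk 2, set 0) → L1-HIT  vc=[8]
10: 0x16 (blk 2, set 0) → L1-HIT  vc=[8]
11: 0x46 (blk 8, set 0) → VC-HIT  vc=[2]
12: 0x73 (blk 14, set 0) → MISS  vc=[2, 8]
13: 0x14 (blk 2, set 0) → VC-HIT  vc=[14, 8]

SEQ = [MISS, L1-HIT, L1-HIT, MISS, VC-HIT, L1-HIT, VC-HIT, L1-HIT, VC-HIT, L1-HIT, L1-HIT, VC-HIT, MISS, VC-HIT]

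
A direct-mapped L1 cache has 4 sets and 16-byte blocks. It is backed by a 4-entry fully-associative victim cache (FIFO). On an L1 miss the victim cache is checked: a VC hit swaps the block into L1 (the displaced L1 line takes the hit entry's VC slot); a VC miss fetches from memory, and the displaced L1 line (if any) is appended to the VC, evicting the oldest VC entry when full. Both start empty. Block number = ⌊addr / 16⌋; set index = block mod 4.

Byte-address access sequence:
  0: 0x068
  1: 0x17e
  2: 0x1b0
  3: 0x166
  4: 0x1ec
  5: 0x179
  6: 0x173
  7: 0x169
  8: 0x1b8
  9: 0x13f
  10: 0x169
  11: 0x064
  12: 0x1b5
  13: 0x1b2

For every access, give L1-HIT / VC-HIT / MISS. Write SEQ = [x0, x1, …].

  [0] addr=0x68 blk=6 s=2: MISS | VC []
  [1] addr=0x17e blk=23 s=3: MISS | VC []
  [2] addr=0x1b0 blk=27 s=3: MISS | VC [23]
  [3] addr=0x166 blk=22 s=2: MISS | VC [23, 6]
  [4] addr=0x1ec blk=30 s=2: MISS | VC [23, 6, 22]
  [5] addr=0x179 blk=23 s=3: VC-HIT | VC [27, 6, 22]
  [6] addr=0x173 blk=23 s=3: L1-HIT | VC [27, 6, 22]
  [7] addr=0x169 blk=22 s=2: VC-HIT | VC [27, 6, 30]
  [8] addr=0x1b8 blk=27 s=3: VC-HIT | VC [23, 6, 30]
  [9] addr=0x13f blk=19 s=3: MISS | VC [23, 6, 30, 27]
  [10] addr=0x169 blk=22 s=2: L1-HIT | VC [23, 6, 30, 27]
  [11] addr=0x64 blk=6 s=2: VC-HIT | VC [23, 22, 30, 27]
  [12] addr=0x1b5 blk=27 s=3: VC-HIT | VC [23, 22, 30, 19]
  [13] addr=0x1b2 blk=27 s=3: L1-HIT | VC [23, 22, 30, 19]

SEQ = [MISS, MISS, MISS, MISS, MISS, VC-HIT, L1-HIT, VC-HIT, VC-HIT, MISS, L1-HIT, VC-HIT, VC-HIT, L1-HIT]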